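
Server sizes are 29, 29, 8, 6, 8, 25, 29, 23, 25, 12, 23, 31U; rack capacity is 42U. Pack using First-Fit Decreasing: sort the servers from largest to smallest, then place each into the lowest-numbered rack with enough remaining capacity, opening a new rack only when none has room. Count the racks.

Sorted descending: 31, 29, 29, 29, 25, 25, 23, 23, 12, 8, 8, 6.
rack 1: place 31U, 11U left
rack 2: place 29U, 13U left
rack 3: place 29U, 13U left
rack 4: place 29U, 13U left
rack 5: place 25U, 17U left
rack 6: place 25U, 17U left
rack 7: place 23U, 19U left
rack 8: place 23U, 19U left
rack 2: place 12U, 1U left
rack 1: place 8U, 3U left
rack 3: place 8U, 5U left
rack 4: place 6U, 7U left
Final racks: [31,8] [29,12] [29,8] [29,6] [25] [25] [23] [23].

8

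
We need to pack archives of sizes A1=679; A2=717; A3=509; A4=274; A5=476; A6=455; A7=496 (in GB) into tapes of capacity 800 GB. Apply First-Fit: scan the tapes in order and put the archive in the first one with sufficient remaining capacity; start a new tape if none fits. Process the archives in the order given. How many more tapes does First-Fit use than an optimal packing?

0

First-Fit: [679] [717] [509,274] [476] [455] [496] → 6 tapes.
6 archives exceed 400 GB (half the capacity), and no two of those can share a tape, so at least 6 tapes are needed.
So 6 is already optimal.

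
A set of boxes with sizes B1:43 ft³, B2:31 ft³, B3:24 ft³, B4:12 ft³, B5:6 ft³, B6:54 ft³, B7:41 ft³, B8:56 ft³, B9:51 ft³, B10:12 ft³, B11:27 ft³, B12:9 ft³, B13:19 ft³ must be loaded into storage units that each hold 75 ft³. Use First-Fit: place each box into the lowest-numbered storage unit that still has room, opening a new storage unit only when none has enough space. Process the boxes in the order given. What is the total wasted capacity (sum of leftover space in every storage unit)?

65

Put B1 (43 ft³) in storage unit 1; 32 ft³ remain.
Put B2 (31 ft³) in storage unit 1; 1 ft³ remain.
Put B3 (24 ft³) in storage unit 2; 51 ft³ remain.
Put B4 (12 ft³) in storage unit 2; 39 ft³ remain.
Put B5 (6 ft³) in storage unit 2; 33 ft³ remain.
Put B6 (54 ft³) in storage unit 3; 21 ft³ remain.
Put B7 (41 ft³) in storage unit 4; 34 ft³ remain.
Put B8 (56 ft³) in storage unit 5; 19 ft³ remain.
Put B9 (51 ft³) in storage unit 6; 24 ft³ remain.
Put B10 (12 ft³) in storage unit 2; 21 ft³ remain.
Put B11 (27 ft³) in storage unit 4; 7 ft³ remain.
Put B12 (9 ft³) in storage unit 2; 12 ft³ remain.
Put B13 (19 ft³) in storage unit 3; 2 ft³ remain.
6 storage units × 75 ft³ = 450 ft³; used 385 ft³; unused 65 ft³.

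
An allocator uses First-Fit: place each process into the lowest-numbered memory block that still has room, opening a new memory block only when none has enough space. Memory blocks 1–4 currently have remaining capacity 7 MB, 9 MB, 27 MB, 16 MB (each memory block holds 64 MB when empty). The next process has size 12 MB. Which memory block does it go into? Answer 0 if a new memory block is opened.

3

Memory blocks with room: memory block 3 (27 MB), memory block 4 (16 MB).
The first with room is memory block 3.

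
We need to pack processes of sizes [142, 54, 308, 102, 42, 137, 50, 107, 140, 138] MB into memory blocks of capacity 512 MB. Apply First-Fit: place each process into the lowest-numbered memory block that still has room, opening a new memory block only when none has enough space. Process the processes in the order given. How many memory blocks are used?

Put 142 MB in memory block 1; 370 MB remain.
Put 54 MB in memory block 1; 316 MB remain.
Put 308 MB in memory block 1; 8 MB remain.
Put 102 MB in memory block 2; 410 MB remain.
Put 42 MB in memory block 2; 368 MB remain.
Put 137 MB in memory block 2; 231 MB remain.
Put 50 MB in memory block 2; 181 MB remain.
Put 107 MB in memory block 2; 74 MB remain.
Put 140 MB in memory block 3; 372 MB remain.
Put 138 MB in memory block 3; 234 MB remain.

3 memory blocks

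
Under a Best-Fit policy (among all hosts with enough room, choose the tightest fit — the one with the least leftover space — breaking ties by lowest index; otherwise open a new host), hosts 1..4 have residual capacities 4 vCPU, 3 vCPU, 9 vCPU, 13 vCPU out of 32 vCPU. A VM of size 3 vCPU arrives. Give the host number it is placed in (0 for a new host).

2

Hosts with room: host 1 (4 vCPU), host 2 (3 vCPU), host 3 (9 vCPU), host 4 (13 vCPU).
Tightest fit is host 2 with 3 vCPU free.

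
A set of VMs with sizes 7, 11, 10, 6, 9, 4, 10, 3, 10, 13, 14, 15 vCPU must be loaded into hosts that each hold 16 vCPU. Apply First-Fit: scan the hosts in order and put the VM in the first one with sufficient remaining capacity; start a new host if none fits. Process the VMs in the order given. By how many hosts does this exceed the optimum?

First-Fit: [7,6,3] [11,4] [10] [9] [10] [10] [13] [14] [15] → 9 hosts.
8 VMs exceed 8 vCPU (half the capacity), and no two of those can share a host, so at least 8 hosts are needed.
An optimal packing achieves that bound: [15] [14] [13,3] [11,4] [10,6] [10] [10] [9,7] → 8 hosts.
Excess: 9 − 8 = 1.

1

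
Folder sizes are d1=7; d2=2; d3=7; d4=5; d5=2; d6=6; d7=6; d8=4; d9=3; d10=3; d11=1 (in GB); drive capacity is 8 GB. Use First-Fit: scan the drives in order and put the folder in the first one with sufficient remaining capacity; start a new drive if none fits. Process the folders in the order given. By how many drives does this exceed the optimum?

1

First-Fit: [7,1] [2,5] [7] [2,6] [6] [4,3] [3] → 7 drives.
Total size 46 GB; any packing needs at least ⌈46/8⌉ = 6 drives.
An optimal packing achieves that bound: [7,1] [7] [6,2] [6,2] [5,3] [4,3] → 6 drives.
Excess: 7 − 6 = 1.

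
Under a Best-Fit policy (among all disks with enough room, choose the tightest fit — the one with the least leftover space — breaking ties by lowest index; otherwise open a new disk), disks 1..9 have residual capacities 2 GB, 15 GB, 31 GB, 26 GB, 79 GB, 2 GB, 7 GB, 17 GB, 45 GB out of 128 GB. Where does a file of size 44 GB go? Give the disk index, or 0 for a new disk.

9

Disks with room: disk 5 (79 GB), disk 9 (45 GB).
Tightest fit is disk 9 with 45 GB free.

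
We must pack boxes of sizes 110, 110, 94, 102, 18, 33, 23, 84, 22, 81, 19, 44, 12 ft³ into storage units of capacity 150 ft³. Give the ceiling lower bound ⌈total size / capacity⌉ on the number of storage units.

6

Total size = 110 + 110 + 94 + 102 + 18 + 33 + 23 + 84 + 22 + 81 + 19 + 44 + 12 = 752 ft³.
⌈752 / 150⌉ = 6.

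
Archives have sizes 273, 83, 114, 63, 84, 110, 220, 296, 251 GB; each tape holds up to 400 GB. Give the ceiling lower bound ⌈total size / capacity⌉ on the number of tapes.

4

Total size = 273 + 83 + 114 + 63 + 84 + 110 + 220 + 296 + 251 = 1494 GB.
⌈1494 / 400⌉ = 4.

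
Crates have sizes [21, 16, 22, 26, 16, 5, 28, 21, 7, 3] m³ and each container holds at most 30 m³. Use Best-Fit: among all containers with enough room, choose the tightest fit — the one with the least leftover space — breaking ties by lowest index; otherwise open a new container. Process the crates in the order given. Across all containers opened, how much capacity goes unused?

45

container 1: place 21 m³, 9 m³ left
container 2: place 16 m³, 14 m³ left
container 3: place 22 m³, 8 m³ left
container 4: place 26 m³, 4 m³ left
container 5: place 16 m³, 14 m³ left
container 3: place 5 m³, 3 m³ left
container 6: place 28 m³, 2 m³ left
container 7: place 21 m³, 9 m³ left
container 1: place 7 m³, 2 m³ left
container 3: place 3 m³, 0 m³ left
7 containers × 30 m³ = 210 m³; used 165 m³; unused 45 m³.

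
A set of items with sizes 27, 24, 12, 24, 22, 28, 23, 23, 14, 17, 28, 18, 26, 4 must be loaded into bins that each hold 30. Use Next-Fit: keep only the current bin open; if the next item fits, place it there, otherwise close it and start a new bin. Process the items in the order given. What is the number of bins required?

27 → bin 1 (remaining 3)
24 → bin 2 (remaining 6)
12 → bin 3 (remaining 18)
24 → bin 4 (remaining 6)
22 → bin 5 (remaining 8)
28 → bin 6 (remaining 2)
23 → bin 7 (remaining 7)
23 → bin 8 (remaining 7)
14 → bin 9 (remaining 16)
17 → bin 10 (remaining 13)
28 → bin 11 (remaining 2)
18 → bin 12 (remaining 12)
26 → bin 13 (remaining 4)
4 → bin 13 (remaining 0)

13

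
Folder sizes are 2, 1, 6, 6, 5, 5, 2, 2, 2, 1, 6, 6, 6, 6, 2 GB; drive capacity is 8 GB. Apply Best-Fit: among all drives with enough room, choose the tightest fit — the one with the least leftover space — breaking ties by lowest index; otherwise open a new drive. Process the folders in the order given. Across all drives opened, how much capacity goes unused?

Put 2 GB in drive 1; 6 GB remain.
Put 1 GB in drive 1; 5 GB remain.
Put 6 GB in drive 2; 2 GB remain.
Put 6 GB in drive 3; 2 GB remain.
Put 5 GB in drive 1; 0 GB remain.
Put 5 GB in drive 4; 3 GB remain.
Put 2 GB in drive 2; 0 GB remain.
Put 2 GB in drive 3; 0 GB remain.
Put 2 GB in drive 4; 1 GB remain.
Put 1 GB in drive 4; 0 GB remain.
Put 6 GB in drive 5; 2 GB remain.
Put 6 GB in drive 6; 2 GB remain.
Put 6 GB in drive 7; 2 GB remain.
Put 6 GB in drive 8; 2 GB remain.
Put 2 GB in drive 5; 0 GB remain.
8 drives × 8 GB = 64 GB; used 58 GB; unused 6 GB.

6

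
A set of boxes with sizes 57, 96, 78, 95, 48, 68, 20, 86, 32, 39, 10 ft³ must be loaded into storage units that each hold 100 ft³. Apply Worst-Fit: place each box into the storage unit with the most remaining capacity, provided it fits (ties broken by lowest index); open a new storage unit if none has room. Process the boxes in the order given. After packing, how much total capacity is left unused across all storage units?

Put 57 ft³ in storage unit 1; 43 ft³ remain.
Put 96 ft³ in storage unit 2; 4 ft³ remain.
Put 78 ft³ in storage unit 3; 22 ft³ remain.
Put 95 ft³ in storage unit 4; 5 ft³ remain.
Put 48 ft³ in storage unit 5; 52 ft³ remain.
Put 68 ft³ in storage unit 6; 32 ft³ remain.
Put 20 ft³ in storage unit 5; 32 ft³ remain.
Put 86 ft³ in storage unit 7; 14 ft³ remain.
Put 32 ft³ in storage unit 1; 11 ft³ remain.
Put 39 ft³ in storage unit 8; 61 ft³ remain.
Put 10 ft³ in storage unit 8; 51 ft³ remain.
8 storage units × 100 ft³ = 800 ft³; used 629 ft³; unused 171 ft³.

171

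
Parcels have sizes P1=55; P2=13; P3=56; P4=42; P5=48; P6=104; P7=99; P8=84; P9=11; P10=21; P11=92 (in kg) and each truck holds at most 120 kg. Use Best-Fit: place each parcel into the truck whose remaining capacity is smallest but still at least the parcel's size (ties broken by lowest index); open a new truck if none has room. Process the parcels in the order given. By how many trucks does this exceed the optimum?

0

Best-Fit: [55,13,42] [56,48,11] [104] [99,21] [84] [92] → 6 trucks.
Total size 625 kg; any packing needs at least ⌈625/120⌉ = 6 trucks.
So 6 is already optimal.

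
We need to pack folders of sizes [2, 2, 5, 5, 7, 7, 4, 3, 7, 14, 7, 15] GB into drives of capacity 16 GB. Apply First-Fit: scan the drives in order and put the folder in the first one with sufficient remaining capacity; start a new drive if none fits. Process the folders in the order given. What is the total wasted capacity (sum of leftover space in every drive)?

18

drive 1: place 2 GB, 14 GB left
drive 1: place 2 GB, 12 GB left
drive 1: place 5 GB, 7 GB left
drive 1: place 5 GB, 2 GB left
drive 2: place 7 GB, 9 GB left
drive 2: place 7 GB, 2 GB left
drive 3: place 4 GB, 12 GB left
drive 3: place 3 GB, 9 GB left
drive 3: place 7 GB, 2 GB left
drive 4: place 14 GB, 2 GB left
drive 5: place 7 GB, 9 GB left
drive 6: place 15 GB, 1 GB left
6 drives × 16 GB = 96 GB; used 78 GB; unused 18 GB.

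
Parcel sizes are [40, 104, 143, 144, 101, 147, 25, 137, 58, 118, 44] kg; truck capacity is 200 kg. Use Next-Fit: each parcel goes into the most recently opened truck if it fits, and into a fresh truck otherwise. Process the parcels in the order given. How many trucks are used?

7

Put 40 kg in truck 1; 160 kg remain.
Put 104 kg in truck 1; 56 kg remain.
Put 143 kg in truck 2; 57 kg remain.
Put 144 kg in truck 3; 56 kg remain.
Put 101 kg in truck 4; 99 kg remain.
Put 147 kg in truck 5; 53 kg remain.
Put 25 kg in truck 5; 28 kg remain.
Put 137 kg in truck 6; 63 kg remain.
Put 58 kg in truck 6; 5 kg remain.
Put 118 kg in truck 7; 82 kg remain.
Put 44 kg in truck 7; 38 kg remain.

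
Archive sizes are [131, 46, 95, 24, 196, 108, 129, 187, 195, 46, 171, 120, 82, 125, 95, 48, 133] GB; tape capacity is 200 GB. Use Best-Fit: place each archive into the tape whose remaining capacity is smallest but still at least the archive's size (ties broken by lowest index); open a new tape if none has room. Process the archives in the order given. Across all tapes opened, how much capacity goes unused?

469

Put 131 GB in tape 1; 69 GB remain.
Put 46 GB in tape 1; 23 GB remain.
Put 95 GB in tape 2; 105 GB remain.
Put 24 GB in tape 2; 81 GB remain.
Put 196 GB in tape 3; 4 GB remain.
Put 108 GB in tape 4; 92 GB remain.
Put 129 GB in tape 5; 71 GB remain.
Put 187 GB in tape 6; 13 GB remain.
Put 195 GB in tape 7; 5 GB remain.
Put 46 GB in tape 5; 25 GB remain.
Put 171 GB in tape 8; 29 GB remain.
Put 120 GB in tape 9; 80 GB remain.
Put 82 GB in tape 4; 10 GB remain.
Put 125 GB in tape 10; 75 GB remain.
Put 95 GB in tape 11; 105 GB remain.
Put 48 GB in tape 10; 27 GB remain.
Put 133 GB in tape 12; 67 GB remain.
12 tapes × 200 GB = 2400 GB; used 1931 GB; unused 469 GB.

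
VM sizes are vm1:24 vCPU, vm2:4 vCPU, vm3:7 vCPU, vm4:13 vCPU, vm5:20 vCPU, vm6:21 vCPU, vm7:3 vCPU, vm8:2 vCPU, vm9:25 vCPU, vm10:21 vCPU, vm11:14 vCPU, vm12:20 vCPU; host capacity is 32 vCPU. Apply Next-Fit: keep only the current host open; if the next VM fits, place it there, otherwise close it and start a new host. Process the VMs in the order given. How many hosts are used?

8

host 1: place vm1 (24 vCPU), 8 vCPU left
host 1: place vm2 (4 vCPU), 4 vCPU left
host 2: place vm3 (7 vCPU), 25 vCPU left
host 2: place vm4 (13 vCPU), 12 vCPU left
host 3: place vm5 (20 vCPU), 12 vCPU left
host 4: place vm6 (21 vCPU), 11 vCPU left
host 4: place vm7 (3 vCPU), 8 vCPU left
host 4: place vm8 (2 vCPU), 6 vCPU left
host 5: place vm9 (25 vCPU), 7 vCPU left
host 6: place vm10 (21 vCPU), 11 vCPU left
host 7: place vm11 (14 vCPU), 18 vCPU left
host 8: place vm12 (20 vCPU), 12 vCPU left
Final hosts: [24,4] [7,13] [20] [21,3,2] [25] [21] [14] [20].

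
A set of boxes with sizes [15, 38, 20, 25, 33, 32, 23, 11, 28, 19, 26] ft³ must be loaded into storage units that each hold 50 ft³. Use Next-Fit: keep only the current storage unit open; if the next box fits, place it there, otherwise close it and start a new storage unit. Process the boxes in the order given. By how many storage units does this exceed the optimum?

2

Next-Fit: [15] [38] [20,25] [33] [32] [23,11] [28,19] [26] → 8 storage units.
Total size 270 ft³; any packing needs at least ⌈270/50⌉ = 6 storage units.
An optimal packing achieves that bound: [38,11] [33,15] [32] [28,20] [26,23] [25,19] → 6 storage units.
Excess: 8 − 6 = 2.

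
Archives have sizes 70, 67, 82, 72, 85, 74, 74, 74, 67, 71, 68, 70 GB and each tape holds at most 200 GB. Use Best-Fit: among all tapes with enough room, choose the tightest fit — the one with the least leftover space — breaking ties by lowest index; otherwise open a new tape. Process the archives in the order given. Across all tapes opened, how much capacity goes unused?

326

70 GB → tape 1 (remaining 130 GB)
67 GB → tape 1 (remaining 63 GB)
82 GB → tape 2 (remaining 118 GB)
72 GB → tape 2 (remaining 46 GB)
85 GB → tape 3 (remaining 115 GB)
74 GB → tape 3 (remaining 41 GB)
74 GB → tape 4 (remaining 126 GB)
74 GB → tape 4 (remaining 52 GB)
67 GB → tape 5 (remaining 133 GB)
71 GB → tape 5 (remaining 62 GB)
68 GB → tape 6 (remaining 132 GB)
70 GB → tape 6 (remaining 62 GB)
6 tapes × 200 GB = 1200 GB; used 874 GB; unused 326 GB.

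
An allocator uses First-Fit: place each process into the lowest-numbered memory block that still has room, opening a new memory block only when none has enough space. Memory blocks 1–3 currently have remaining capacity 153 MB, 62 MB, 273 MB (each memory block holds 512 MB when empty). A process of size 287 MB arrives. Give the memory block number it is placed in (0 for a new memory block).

No memory block has ≥ 287 MB free, so a new memory block is opened.

0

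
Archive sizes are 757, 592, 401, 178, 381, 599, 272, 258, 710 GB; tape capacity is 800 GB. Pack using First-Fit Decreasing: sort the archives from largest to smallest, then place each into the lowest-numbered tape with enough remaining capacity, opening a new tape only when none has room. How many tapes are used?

Sorted descending: 757, 710, 599, 592, 401, 381, 272, 258, 178.
Put 757 GB in tape 1; 43 GB remain.
Put 710 GB in tape 2; 90 GB remain.
Put 599 GB in tape 3; 201 GB remain.
Put 592 GB in tape 4; 208 GB remain.
Put 401 GB in tape 5; 399 GB remain.
Put 381 GB in tape 5; 18 GB remain.
Put 272 GB in tape 6; 528 GB remain.
Put 258 GB in tape 6; 270 GB remain.
Put 178 GB in tape 3; 23 GB remain.

6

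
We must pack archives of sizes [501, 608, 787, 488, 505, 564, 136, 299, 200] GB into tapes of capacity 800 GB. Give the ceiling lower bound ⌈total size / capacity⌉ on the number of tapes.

Total size = 501 + 608 + 787 + 488 + 505 + 564 + 136 + 299 + 200 = 4088 GB.
⌈4088 / 800⌉ = 6.

6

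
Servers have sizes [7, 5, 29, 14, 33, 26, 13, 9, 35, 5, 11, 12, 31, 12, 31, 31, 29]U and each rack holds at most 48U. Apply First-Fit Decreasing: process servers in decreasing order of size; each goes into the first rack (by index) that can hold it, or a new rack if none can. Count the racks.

Sorted descending: 35, 33, 31, 31, 31, 29, 29, 26, 14, 13, 12, 12, 11, 9, 7, 5, 5.
35U → rack 1 (remaining 13U)
33U → rack 2 (remaining 15U)
31U → rack 3 (remaining 17U)
31U → rack 4 (remaining 17U)
31U → rack 5 (remaining 17U)
29U → rack 6 (remaining 19U)
29U → rack 7 (remaining 19U)
26U → rack 8 (remaining 22U)
14U → rack 2 (remaining 1U)
13U → rack 1 (remaining 0U)
12U → rack 3 (remaining 5U)
12U → rack 4 (remaining 5U)
11U → rack 5 (remaining 6U)
9U → rack 6 (remaining 10U)
7U → rack 6 (remaining 3U)
5U → rack 3 (remaining 0U)
5U → rack 4 (remaining 0U)
Final racks: [35,13] [33,14] [31,12,5] [31,12,5] [31,11] [29,9,7] [29] [26].

8 racks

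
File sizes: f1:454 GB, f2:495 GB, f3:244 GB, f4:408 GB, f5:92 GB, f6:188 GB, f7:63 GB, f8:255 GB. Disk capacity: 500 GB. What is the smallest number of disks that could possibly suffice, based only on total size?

Total size = 454 + 495 + 244 + 408 + 92 + 188 + 63 + 255 = 2199 GB.
⌈2199 / 500⌉ = 5.

5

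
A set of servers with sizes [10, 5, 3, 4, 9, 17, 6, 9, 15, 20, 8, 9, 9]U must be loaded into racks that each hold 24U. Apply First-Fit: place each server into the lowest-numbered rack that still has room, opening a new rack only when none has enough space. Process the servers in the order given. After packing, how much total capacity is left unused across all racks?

Put 10U in rack 1; 14U remain.
Put 5U in rack 1; 9U remain.
Put 3U in rack 1; 6U remain.
Put 4U in rack 1; 2U remain.
Put 9U in rack 2; 15U remain.
Put 17U in rack 3; 7U remain.
Put 6U in rack 2; 9U remain.
Put 9U in rack 2; 0U remain.
Put 15U in rack 4; 9U remain.
Put 20U in rack 5; 4U remain.
Put 8U in rack 4; 1U remain.
Put 9U in rack 6; 15U remain.
Put 9U in rack 6; 6U remain.
6 racks × 24U = 144U; used 124U; unused 20U.

20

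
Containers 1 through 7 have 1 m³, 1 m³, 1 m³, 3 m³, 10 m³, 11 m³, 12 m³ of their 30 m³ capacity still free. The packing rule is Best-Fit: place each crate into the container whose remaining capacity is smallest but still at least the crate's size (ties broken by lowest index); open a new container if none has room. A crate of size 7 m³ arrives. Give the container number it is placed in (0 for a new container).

Containers with room: container 5 (10 m³), container 6 (11 m³), container 7 (12 m³).
Tightest fit is container 5 with 10 m³ free.

5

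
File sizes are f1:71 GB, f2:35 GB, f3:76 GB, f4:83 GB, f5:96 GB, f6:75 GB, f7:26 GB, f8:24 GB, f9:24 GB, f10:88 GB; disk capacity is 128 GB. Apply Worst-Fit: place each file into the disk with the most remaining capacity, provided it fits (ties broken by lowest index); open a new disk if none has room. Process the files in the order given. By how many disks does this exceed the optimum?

0

Worst-Fit: [71,35] [76,24] [83,24] [96] [75,26] [88] → 6 disks.
6 files exceed 64 GB (half the capacity), and no two of those can share a disk, so at least 6 disks are needed.
So 6 is already optimal.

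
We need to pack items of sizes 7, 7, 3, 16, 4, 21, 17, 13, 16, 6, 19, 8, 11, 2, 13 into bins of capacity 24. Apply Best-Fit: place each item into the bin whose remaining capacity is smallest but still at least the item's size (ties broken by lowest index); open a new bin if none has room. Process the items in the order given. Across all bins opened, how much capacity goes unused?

bin 1: place 7, 17 left
bin 1: place 7, 10 left
bin 1: place 3, 7 left
bin 2: place 16, 8 left
bin 1: place 4, 3 left
bin 3: place 21, 3 left
bin 4: place 17, 7 left
bin 5: place 13, 11 left
bin 6: place 16, 8 left
bin 4: place 6, 1 left
bin 7: place 19, 5 left
bin 2: place 8, 0 left
bin 5: place 11, 0 left
bin 1: place 2, 1 left
bin 8: place 13, 11 left
8 bins × 24 = 192; used 163; unused 29.

29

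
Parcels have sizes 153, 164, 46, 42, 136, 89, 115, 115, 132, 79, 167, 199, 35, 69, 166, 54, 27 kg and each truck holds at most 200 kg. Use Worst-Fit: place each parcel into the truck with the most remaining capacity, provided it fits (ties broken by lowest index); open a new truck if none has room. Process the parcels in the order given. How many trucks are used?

truck 1: place 153 kg, 47 kg left
truck 2: place 164 kg, 36 kg left
truck 1: place 46 kg, 1 kg left
truck 3: place 42 kg, 158 kg left
truck 3: place 136 kg, 22 kg left
truck 4: place 89 kg, 111 kg left
truck 5: place 115 kg, 85 kg left
truck 6: place 115 kg, 85 kg left
truck 7: place 132 kg, 68 kg left
truck 4: place 79 kg, 32 kg left
truck 8: place 167 kg, 33 kg left
truck 9: place 199 kg, 1 kg left
truck 5: place 35 kg, 50 kg left
truck 6: place 69 kg, 16 kg left
truck 10: place 166 kg, 34 kg left
truck 7: place 54 kg, 14 kg left
truck 5: place 27 kg, 23 kg left

10 trucks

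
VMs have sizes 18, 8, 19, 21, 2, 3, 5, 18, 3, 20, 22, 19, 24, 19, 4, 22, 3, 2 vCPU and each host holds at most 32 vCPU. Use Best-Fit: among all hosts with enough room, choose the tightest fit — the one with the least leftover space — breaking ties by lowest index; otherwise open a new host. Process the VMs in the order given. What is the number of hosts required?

Put 18 vCPU in host 1; 14 vCPU remain.
Put 8 vCPU in host 1; 6 vCPU remain.
Put 19 vCPU in host 2; 13 vCPU remain.
Put 21 vCPU in host 3; 11 vCPU remain.
Put 2 vCPU in host 1; 4 vCPU remain.
Put 3 vCPU in host 1; 1 vCPU remain.
Put 5 vCPU in host 3; 6 vCPU remain.
Put 18 vCPU in host 4; 14 vCPU remain.
Put 3 vCPU in host 3; 3 vCPU remain.
Put 20 vCPU in host 5; 12 vCPU remain.
Put 22 vCPU in host 6; 10 vCPU remain.
Put 19 vCPU in host 7; 13 vCPU remain.
Put 24 vCPU in host 8; 8 vCPU remain.
Put 19 vCPU in host 9; 13 vCPU remain.
Put 4 vCPU in host 8; 4 vCPU remain.
Put 22 vCPU in host 10; 10 vCPU remain.
Put 3 vCPU in host 3; 0 vCPU remain.
Put 2 vCPU in host 8; 2 vCPU remain.
Final hosts: [18,8,2,3] [19] [21,5,3,3] [18] [20] [22] [19] [24,4,2] [19] [22].

10 hosts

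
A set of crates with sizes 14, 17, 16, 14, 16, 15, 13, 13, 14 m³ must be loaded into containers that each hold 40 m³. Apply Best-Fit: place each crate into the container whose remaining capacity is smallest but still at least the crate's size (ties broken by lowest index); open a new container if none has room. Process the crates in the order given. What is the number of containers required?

Put 14 m³ in container 1; 26 m³ remain.
Put 17 m³ in container 1; 9 m³ remain.
Put 16 m³ in container 2; 24 m³ remain.
Put 14 m³ in container 2; 10 m³ remain.
Put 16 m³ in container 3; 24 m³ remain.
Put 15 m³ in container 3; 9 m³ remain.
Put 13 m³ in container 4; 27 m³ remain.
Put 13 m³ in container 4; 14 m³ remain.
Put 14 m³ in container 4; 0 m³ remain.

4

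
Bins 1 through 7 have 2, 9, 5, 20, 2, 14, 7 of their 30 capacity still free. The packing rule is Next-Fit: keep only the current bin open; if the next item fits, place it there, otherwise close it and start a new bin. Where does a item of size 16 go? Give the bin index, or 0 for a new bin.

Next-Fit only looks at bin 7, which has 7 free.
16 does not fit, so a new bin is opened.

0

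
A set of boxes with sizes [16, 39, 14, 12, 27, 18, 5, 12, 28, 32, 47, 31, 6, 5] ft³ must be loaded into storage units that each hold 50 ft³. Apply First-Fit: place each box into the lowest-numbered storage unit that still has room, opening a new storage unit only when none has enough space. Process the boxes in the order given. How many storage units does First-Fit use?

7

16 ft³ → storage unit 1 (remaining 34 ft³)
39 ft³ → storage unit 2 (remaining 11 ft³)
14 ft³ → storage unit 1 (remaining 20 ft³)
12 ft³ → storage unit 1 (remaining 8 ft³)
27 ft³ → storage unit 3 (remaining 23 ft³)
18 ft³ → storage unit 3 (remaining 5 ft³)
5 ft³ → storage unit 1 (remaining 3 ft³)
12 ft³ → storage unit 4 (remaining 38 ft³)
28 ft³ → storage unit 4 (remaining 10 ft³)
32 ft³ → storage unit 5 (remaining 18 ft³)
47 ft³ → storage unit 6 (remaining 3 ft³)
31 ft³ → storage unit 7 (remaining 19 ft³)
6 ft³ → storage unit 2 (remaining 5 ft³)
5 ft³ → storage unit 2 (remaining 0 ft³)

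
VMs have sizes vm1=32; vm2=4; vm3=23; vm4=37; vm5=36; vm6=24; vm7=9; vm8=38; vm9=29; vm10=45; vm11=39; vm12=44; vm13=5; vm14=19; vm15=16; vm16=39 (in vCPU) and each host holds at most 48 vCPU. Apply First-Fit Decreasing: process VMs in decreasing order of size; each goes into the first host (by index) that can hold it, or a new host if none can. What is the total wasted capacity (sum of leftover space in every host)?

41

Sorted descending: 45, 44, 39, 39, 38, 37, 36, 32, 29, 24, 23, 19, 16, 9, 5, 4.
45 vCPU → host 1 (remaining 3 vCPU)
44 vCPU → host 2 (remaining 4 vCPU)
39 vCPU → host 3 (remaining 9 vCPU)
39 vCPU → host 4 (remaining 9 vCPU)
38 vCPU → host 5 (remaining 10 vCPU)
37 vCPU → host 6 (remaining 11 vCPU)
36 vCPU → host 7 (remaining 12 vCPU)
32 vCPU → host 8 (remaining 16 vCPU)
29 vCPU → host 9 (remaining 19 vCPU)
24 vCPU → host 10 (remaining 24 vCPU)
23 vCPU → host 10 (remaining 1 vCPU)
19 vCPU → host 9 (remaining 0 vCPU)
16 vCPU → host 8 (remaining 0 vCPU)
9 vCPU → host 3 (remaining 0 vCPU)
5 vCPU → host 4 (remaining 4 vCPU)
4 vCPU → host 2 (remaining 0 vCPU)
10 hosts × 48 vCPU = 480 vCPU; used 439 vCPU; unused 41 vCPU.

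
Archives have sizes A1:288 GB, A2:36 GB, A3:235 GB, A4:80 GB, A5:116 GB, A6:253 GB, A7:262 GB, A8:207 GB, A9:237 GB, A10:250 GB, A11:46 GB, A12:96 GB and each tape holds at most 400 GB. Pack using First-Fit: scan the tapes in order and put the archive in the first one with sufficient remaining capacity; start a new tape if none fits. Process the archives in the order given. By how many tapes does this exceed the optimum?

0

First-Fit: [288,36,46] [235,80] [116,253] [262,96] [207] [237] [250] → 7 tapes.
7 archives exceed 200 GB (half the capacity), and no two of those can share a tape, so at least 7 tapes are needed.
So 7 is already optimal.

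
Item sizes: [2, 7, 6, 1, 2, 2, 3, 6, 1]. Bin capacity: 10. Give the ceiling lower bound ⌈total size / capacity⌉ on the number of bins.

Total size = 2 + 7 + 6 + 1 + 2 + 2 + 3 + 6 + 1 = 30.
⌈30 / 10⌉ = 3.

3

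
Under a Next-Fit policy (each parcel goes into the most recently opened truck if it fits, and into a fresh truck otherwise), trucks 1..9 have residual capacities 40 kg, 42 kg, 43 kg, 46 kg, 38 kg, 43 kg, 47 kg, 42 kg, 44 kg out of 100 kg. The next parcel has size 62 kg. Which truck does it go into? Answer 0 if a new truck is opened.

Next-Fit only looks at truck 9, which has 44 kg free.
62 kg does not fit, so a new truck is opened.

0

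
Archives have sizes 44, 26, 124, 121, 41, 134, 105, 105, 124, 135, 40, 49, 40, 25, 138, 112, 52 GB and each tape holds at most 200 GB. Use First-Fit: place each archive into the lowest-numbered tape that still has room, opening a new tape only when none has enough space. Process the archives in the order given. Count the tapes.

9 tapes

Put 44 GB in tape 1; 156 GB remain.
Put 26 GB in tape 1; 130 GB remain.
Put 124 GB in tape 1; 6 GB remain.
Put 121 GB in tape 2; 79 GB remain.
Put 41 GB in tape 2; 38 GB remain.
Put 134 GB in tape 3; 66 GB remain.
Put 105 GB in tape 4; 95 GB remain.
Put 105 GB in tape 5; 95 GB remain.
Put 124 GB in tape 6; 76 GB remain.
Put 135 GB in tape 7; 65 GB remain.
Put 40 GB in tape 3; 26 GB remain.
Put 49 GB in tape 4; 46 GB remain.
Put 40 GB in tape 4; 6 GB remain.
Put 25 GB in tape 2; 13 GB remain.
Put 138 GB in tape 8; 62 GB remain.
Put 112 GB in tape 9; 88 GB remain.
Put 52 GB in tape 5; 43 GB remain.
Final tapes: [44,26,124] [121,41,25] [134,40] [105,49,40] [105,52] [124] [135] [138] [112].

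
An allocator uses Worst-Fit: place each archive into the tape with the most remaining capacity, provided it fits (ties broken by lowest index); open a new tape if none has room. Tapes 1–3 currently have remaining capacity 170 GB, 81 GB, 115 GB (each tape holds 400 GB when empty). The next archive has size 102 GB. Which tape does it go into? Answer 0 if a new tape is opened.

Tapes with room: tape 1 (170 GB), tape 3 (115 GB).
Most room is tape 1 with 170 GB free.

1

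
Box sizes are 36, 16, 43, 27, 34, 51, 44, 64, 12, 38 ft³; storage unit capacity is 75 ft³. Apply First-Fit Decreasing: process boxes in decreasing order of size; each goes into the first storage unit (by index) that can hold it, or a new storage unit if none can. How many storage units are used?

Sorted descending: 64, 51, 44, 43, 38, 36, 34, 27, 16, 12.
storage unit 1: place 64 ft³, 11 ft³ left
storage unit 2: place 51 ft³, 24 ft³ left
storage unit 3: place 44 ft³, 31 ft³ left
storage unit 4: place 43 ft³, 32 ft³ left
storage unit 5: place 38 ft³, 37 ft³ left
storage unit 5: place 36 ft³, 1 ft³ left
storage unit 6: place 34 ft³, 41 ft³ left
storage unit 3: place 27 ft³, 4 ft³ left
storage unit 2: place 16 ft³, 8 ft³ left
storage unit 4: place 12 ft³, 20 ft³ left
Final storage units: [64] [51,16] [44,27] [43,12] [38,36] [34].

6 storage units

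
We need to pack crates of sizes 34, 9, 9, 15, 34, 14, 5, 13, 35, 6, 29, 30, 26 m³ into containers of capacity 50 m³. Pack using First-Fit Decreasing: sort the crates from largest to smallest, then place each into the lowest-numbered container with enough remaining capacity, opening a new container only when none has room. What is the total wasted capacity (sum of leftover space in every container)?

Sorted descending: 35, 34, 34, 30, 29, 26, 15, 14, 13, 9, 9, 6, 5.
Put 35 m³ in container 1; 15 m³ remain.
Put 34 m³ in container 2; 16 m³ remain.
Put 34 m³ in container 3; 16 m³ remain.
Put 30 m³ in container 4; 20 m³ remain.
Put 29 m³ in container 5; 21 m³ remain.
Put 26 m³ in container 6; 24 m³ remain.
Put 15 m³ in container 1; 0 m³ remain.
Put 14 m³ in container 2; 2 m³ remain.
Put 13 m³ in container 3; 3 m³ remain.
Put 9 m³ in container 4; 11 m³ remain.
Put 9 m³ in container 4; 2 m³ remain.
Put 6 m³ in container 5; 15 m³ remain.
Put 5 m³ in container 5; 10 m³ remain.
6 containers × 50 m³ = 300 m³; used 259 m³; unused 41 m³.

41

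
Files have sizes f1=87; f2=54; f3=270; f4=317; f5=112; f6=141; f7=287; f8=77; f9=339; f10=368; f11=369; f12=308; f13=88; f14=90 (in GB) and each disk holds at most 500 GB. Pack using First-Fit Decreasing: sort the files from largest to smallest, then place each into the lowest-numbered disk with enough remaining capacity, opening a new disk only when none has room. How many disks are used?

7 disks

Sorted descending: 369, 368, 339, 317, 308, 287, 270, 141, 112, 90, 88, 87, 77, 54.
Put 369 GB in disk 1; 131 GB remain.
Put 368 GB in disk 2; 132 GB remain.
Put 339 GB in disk 3; 161 GB remain.
Put 317 GB in disk 4; 183 GB remain.
Put 308 GB in disk 5; 192 GB remain.
Put 287 GB in disk 6; 213 GB remain.
Put 270 GB in disk 7; 230 GB remain.
Put 141 GB in disk 3; 20 GB remain.
Put 112 GB in disk 1; 19 GB remain.
Put 90 GB in disk 2; 42 GB remain.
Put 88 GB in disk 4; 95 GB remain.
Put 87 GB in disk 4; 8 GB remain.
Put 77 GB in disk 5; 115 GB remain.
Put 54 GB in disk 5; 61 GB remain.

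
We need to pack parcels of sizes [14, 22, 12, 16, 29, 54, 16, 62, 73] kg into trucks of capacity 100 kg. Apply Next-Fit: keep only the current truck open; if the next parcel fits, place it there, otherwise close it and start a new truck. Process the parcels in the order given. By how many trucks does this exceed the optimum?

Next-Fit: [14,22,12,16,29] [54,16] [62] [73] → 4 trucks.
Total size 298 kg; any packing needs at least ⌈298/100⌉ = 3 trucks.
An optimal packing achieves that bound: [73,14,12] [62,22,16] [54,29,16] → 3 trucks.
Excess: 4 − 3 = 1.

1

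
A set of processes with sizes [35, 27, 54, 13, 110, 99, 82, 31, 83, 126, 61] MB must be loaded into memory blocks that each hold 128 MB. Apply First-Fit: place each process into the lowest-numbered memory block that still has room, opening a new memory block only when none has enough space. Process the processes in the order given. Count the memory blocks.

7

memory block 1: place 35 MB, 93 MB left
memory block 1: place 27 MB, 66 MB left
memory block 1: place 54 MB, 12 MB left
memory block 2: place 13 MB, 115 MB left
memory block 2: place 110 MB, 5 MB left
memory block 3: place 99 MB, 29 MB left
memory block 4: place 82 MB, 46 MB left
memory block 4: place 31 MB, 15 MB left
memory block 5: place 83 MB, 45 MB left
memory block 6: place 126 MB, 2 MB left
memory block 7: place 61 MB, 67 MB left
Final memory blocks: [35,27,54] [13,110] [99] [82,31] [83] [126] [61].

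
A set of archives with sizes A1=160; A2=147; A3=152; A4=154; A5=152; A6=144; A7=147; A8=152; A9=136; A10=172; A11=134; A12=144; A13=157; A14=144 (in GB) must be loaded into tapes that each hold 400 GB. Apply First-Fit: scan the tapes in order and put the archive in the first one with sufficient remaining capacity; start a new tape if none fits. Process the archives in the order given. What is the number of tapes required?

Put A1 (160 GB) in tape 1; 240 GB remain.
Put A2 (147 GB) in tape 1; 93 GB remain.
Put A3 (152 GB) in tape 2; 248 GB remain.
Put A4 (154 GB) in tape 2; 94 GB remain.
Put A5 (152 GB) in tape 3; 248 GB remain.
Put A6 (144 GB) in tape 3; 104 GB remain.
Put A7 (147 GB) in tape 4; 253 GB remain.
Put A8 (152 GB) in tape 4; 101 GB remain.
Put A9 (136 GB) in tape 5; 264 GB remain.
Put A10 (172 GB) in tape 5; 92 GB remain.
Put A11 (134 GB) in tape 6; 266 GB remain.
Put A12 (144 GB) in tape 6; 122 GB remain.
Put A13 (157 GB) in tape 7; 243 GB remain.
Put A14 (144 GB) in tape 7; 99 GB remain.

7 tapes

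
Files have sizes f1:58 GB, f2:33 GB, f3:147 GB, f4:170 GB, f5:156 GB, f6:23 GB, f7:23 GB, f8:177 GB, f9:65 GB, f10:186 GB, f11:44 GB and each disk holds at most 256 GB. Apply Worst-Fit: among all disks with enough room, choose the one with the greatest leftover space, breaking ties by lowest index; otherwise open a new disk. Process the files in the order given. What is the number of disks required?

Put f1 (58 GB) in disk 1; 198 GB remain.
Put f2 (33 GB) in disk 1; 165 GB remain.
Put f3 (147 GB) in disk 1; 18 GB remain.
Put f4 (170 GB) in disk 2; 86 GB remain.
Put f5 (156 GB) in disk 3; 100 GB remain.
Put f6 (23 GB) in disk 3; 77 GB remain.
Put f7 (23 GB) in disk 2; 63 GB remain.
Put f8 (177 GB) in disk 4; 79 GB remain.
Put f9 (65 GB) in disk 4; 14 GB remain.
Put f10 (186 GB) in disk 5; 70 GB remain.
Put f11 (44 GB) in disk 3; 33 GB remain.
Final disks: [58,33,147] [170,23] [156,23,44] [177,65] [186].

5 disks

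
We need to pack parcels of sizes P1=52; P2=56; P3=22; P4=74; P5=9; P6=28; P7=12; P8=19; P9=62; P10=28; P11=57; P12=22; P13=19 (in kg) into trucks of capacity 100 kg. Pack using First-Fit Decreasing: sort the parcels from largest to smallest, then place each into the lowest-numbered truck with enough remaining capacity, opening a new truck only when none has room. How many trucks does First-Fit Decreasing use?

5 trucks

Sorted descending: 74, 62, 57, 56, 52, 28, 28, 22, 22, 19, 19, 12, 9.
74 kg → truck 1 (remaining 26 kg)
62 kg → truck 2 (remaining 38 kg)
57 kg → truck 3 (remaining 43 kg)
56 kg → truck 4 (remaining 44 kg)
52 kg → truck 5 (remaining 48 kg)
28 kg → truck 2 (remaining 10 kg)
28 kg → truck 3 (remaining 15 kg)
22 kg → truck 1 (remaining 4 kg)
22 kg → truck 4 (remaining 22 kg)
19 kg → truck 4 (remaining 3 kg)
19 kg → truck 5 (remaining 29 kg)
12 kg → truck 3 (remaining 3 kg)
9 kg → truck 2 (remaining 1 kg)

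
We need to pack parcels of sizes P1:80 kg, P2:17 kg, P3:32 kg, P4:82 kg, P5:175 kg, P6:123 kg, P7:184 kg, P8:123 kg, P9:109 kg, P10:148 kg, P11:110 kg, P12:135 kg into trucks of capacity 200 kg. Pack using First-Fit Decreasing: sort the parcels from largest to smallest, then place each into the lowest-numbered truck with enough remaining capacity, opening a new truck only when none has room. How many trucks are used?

Sorted descending: 184, 175, 148, 135, 123, 123, 110, 109, 82, 80, 32, 17.
Put 184 kg in truck 1; 16 kg remain.
Put 175 kg in truck 2; 25 kg remain.
Put 148 kg in truck 3; 52 kg remain.
Put 135 kg in truck 4; 65 kg remain.
Put 123 kg in truck 5; 77 kg remain.
Put 123 kg in truck 6; 77 kg remain.
Put 110 kg in truck 7; 90 kg remain.
Put 109 kg in truck 8; 91 kg remain.
Put 82 kg in truck 7; 8 kg remain.
Put 80 kg in truck 8; 11 kg remain.
Put 32 kg in truck 3; 20 kg remain.
Put 17 kg in truck 2; 8 kg remain.
Final trucks: [184] [175,17] [148,32] [135] [123] [123] [110,82] [109,80].

8 trucks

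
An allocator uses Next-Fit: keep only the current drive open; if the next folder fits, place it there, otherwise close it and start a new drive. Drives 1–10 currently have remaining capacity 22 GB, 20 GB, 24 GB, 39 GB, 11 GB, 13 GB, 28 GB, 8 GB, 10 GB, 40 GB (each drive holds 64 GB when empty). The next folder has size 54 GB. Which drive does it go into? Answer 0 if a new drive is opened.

0

Next-Fit only looks at drive 10, which has 40 GB free.
54 GB does not fit, so a new drive is opened.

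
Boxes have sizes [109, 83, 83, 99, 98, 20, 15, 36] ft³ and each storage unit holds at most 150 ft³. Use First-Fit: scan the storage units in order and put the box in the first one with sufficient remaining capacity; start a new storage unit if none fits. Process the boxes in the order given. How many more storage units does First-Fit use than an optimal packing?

0

First-Fit: [109,20,15] [83,36] [83] [99] [98] → 5 storage units.
5 boxes exceed 75 ft³ (half the capacity), and no two of those can share a storage unit, so at least 5 storage units are needed.
So 5 is already optimal.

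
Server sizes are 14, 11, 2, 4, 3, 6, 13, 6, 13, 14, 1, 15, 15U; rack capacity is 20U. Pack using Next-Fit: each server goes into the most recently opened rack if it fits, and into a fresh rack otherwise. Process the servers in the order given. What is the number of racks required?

7 racks

14U → rack 1 (remaining 6U)
11U → rack 2 (remaining 9U)
2U → rack 2 (remaining 7U)
4U → rack 2 (remaining 3U)
3U → rack 2 (remaining 0U)
6U → rack 3 (remaining 14U)
13U → rack 3 (remaining 1U)
6U → rack 4 (remaining 14U)
13U → rack 4 (remaining 1U)
14U → rack 5 (remaining 6U)
1U → rack 5 (remaining 5U)
15U → rack 6 (remaining 5U)
15U → rack 7 (remaining 5U)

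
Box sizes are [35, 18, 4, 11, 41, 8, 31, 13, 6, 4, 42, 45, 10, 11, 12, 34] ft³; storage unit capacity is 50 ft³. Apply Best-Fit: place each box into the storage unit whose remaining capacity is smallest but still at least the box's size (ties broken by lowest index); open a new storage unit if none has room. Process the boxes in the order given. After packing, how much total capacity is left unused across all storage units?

storage unit 1: place 35 ft³, 15 ft³ left
storage unit 2: place 18 ft³, 32 ft³ left
storage unit 1: place 4 ft³, 11 ft³ left
storage unit 1: place 11 ft³, 0 ft³ left
storage unit 3: place 41 ft³, 9 ft³ left
storage unit 3: place 8 ft³, 1 ft³ left
storage unit 2: place 31 ft³, 1 ft³ left
storage unit 4: place 13 ft³, 37 ft³ left
storage unit 4: place 6 ft³, 31 ft³ left
storage unit 4: place 4 ft³, 27 ft³ left
storage unit 5: place 42 ft³, 8 ft³ left
storage unit 6: place 45 ft³, 5 ft³ left
storage unit 4: place 10 ft³, 17 ft³ left
storage unit 4: place 11 ft³, 6 ft³ left
storage unit 7: place 12 ft³, 38 ft³ left
storage unit 7: place 34 ft³, 4 ft³ left
7 storage units × 50 ft³ = 350 ft³; used 325 ft³; unused 25 ft³.

25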